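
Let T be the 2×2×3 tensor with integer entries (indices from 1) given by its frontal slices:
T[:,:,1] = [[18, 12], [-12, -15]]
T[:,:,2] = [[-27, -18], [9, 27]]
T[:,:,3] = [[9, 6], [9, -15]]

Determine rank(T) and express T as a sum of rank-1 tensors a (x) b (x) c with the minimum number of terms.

Lower bound: the mode-2 unfolding of T (rows indexed by j, columns by (i,k) = (1,1), (1,2), (1,3), (2,1), (2,2), (2,3)) is [[18, -27, 9, -12, 9, 9], [12, -18, 6, -15, 27, -15]].
There the 2×2 minor on rows j ∈ {1, 2}, columns (i,k) ∈ {(1,1), (2,1)} is det [[18, -12], [12, -15]] = -126 ≠ 0, so this unfolding has rank ≥ 2; CP rank is at least every unfolding rank, so rank(T) ≥ 2. (Unfolding ranks only ever bound the CP rank from below — rank(T) can be strictly larger than all of them — so the matching upper bound has to come from an explicit 2-term decomposition.)
Upper bound — finding two terms. Write S_k = T[:,:,k] for the frontal slices: S₁ = [[18, 12], [-12, -15]], S₂ = [[-27, -18], [9, 27]], S₃ = [[9, 6], [9, -15]].
If T = a₁ (x) b₁ (x) c₁ + a₂ (x) b₂ (x) c₂ then each S_k = c₁[k]·a₁b₁ᵀ + c₂[k]·a₂b₂ᵀ. S₁ and S₂ are linearly independent, so a₁b₁ᵀ and a₂b₂ᵀ must span the same plane of matrices: they are the rank-1 matrices of the form x·S₁ + y·S₂.
det(x·S₁ + y·S₂) is −126·x² + 567·xy − 567·y² = (-63)·(2·x − 3·y)(x − 3·y), vanishing at (x:y) = (3:2) and (3:1).
M₁ = 3·S₁ + 2·S₂ = [[0, 0], [-18, 9]] = (-9)·[0, 1][2, -1]ᵀ and M₂ = 3·S₁ + S₂ = [[27, 18], [-27, -18]] = 9·[1, -1][3, 2]ᵀ, so take a₁ = [0, 1], b₁ = [2, -1], a₂ = [1, -1], b₂ = [3, 2].
Each slice is an integer combination of E₁ = a₁b₁ᵀ and E₂ = a₂b₂ᵀ: S₁ = 3·E₁ + 6·E₂, S₂ = −9·E₁ − 9·E₂, S₃ = 9·E₁ + 3·E₂; reading off coefficients, c₁ = [3, -9, 9] and c₂ = [6, -9, 3].
Hence T = [0, 1] (x) [2, -1] (x) [3, -9, 9] + [1, -1] (x) [3, 2] (x) [6, -9, 3], so rank(T) ≤ 2.
These bounds meet, so rank(T) = 2.

rank(T) = 2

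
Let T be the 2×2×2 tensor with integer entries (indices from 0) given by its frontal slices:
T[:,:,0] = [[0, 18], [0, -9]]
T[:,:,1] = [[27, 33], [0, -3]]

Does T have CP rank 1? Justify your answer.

The mode-2 unfolding of T (rows indexed by j, columns by (i,k) = (0,0), (0,1), (1,0), (1,1)) is [[0, 27, 0, 0], [18, 33, -9, -3]].
There the 2×2 minor on rows j ∈ {0, 1}, columns (i,k) ∈ {(0,0), (0,1)} is det [[0, 27], [18, 33]] = -486 ≠ 0, so this unfolding has rank ≥ 2; CP rank is at least every unfolding rank, so rank(T) ≥ 2.
In particular rank(T) ≥ 2 > 1, so T is not rank-1.

No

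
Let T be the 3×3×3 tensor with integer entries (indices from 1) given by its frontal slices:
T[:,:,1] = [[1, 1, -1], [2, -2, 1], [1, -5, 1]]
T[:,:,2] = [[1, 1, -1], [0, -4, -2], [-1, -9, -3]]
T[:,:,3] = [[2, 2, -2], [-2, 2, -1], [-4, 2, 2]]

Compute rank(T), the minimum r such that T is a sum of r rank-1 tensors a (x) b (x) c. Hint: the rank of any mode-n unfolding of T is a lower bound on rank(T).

3

Lower bound: the mode-2 unfolding of T (rows indexed by j, columns by (i,k) = (1,1), (1,2), (1,3), (2,1), (2,2), (2,3), (3,1), (3,2), (3,3)) is [[1, 1, 2, 2, 0, -2, 1, -1, -4], [1, 1, 2, -2, -4, 2, -5, -9, 2], [-1, -1, -2, 1, -2, -1, 1, -3, 2]].
There the 3×3 minor on rows j ∈ {1, 2, 3}, columns (i,k) ∈ {(1,1), (2,1), (2,2)} is det [[1, 2, 0], [1, -2, -4], [-1, 1, -2]] = 20 ≠ 0, so this unfolding has rank ≥ 3; CP rank is at least every unfolding rank, so rank(T) ≥ 3. (Flattening ranks never certify an upper bound on CP rank; for that we must actually write T with 3 rank-1 terms.)
Upper bound: T is a sum of 3 rank-1 terms, T = [0, 1, 1] (x) [1, 0, 1] (x) [2, 0, -2] + [0, 1, 2] (x) [0, 2, 1] (x) [-1, -2, 1] + [1, 0, -1] (x) [1, 1, -1] (x) [1, 1, 2] (written with every a and b primitive with positive leading entry and the scale carried by c; CP decompositions are not unique, and this one is verified by expanding entrywise), so rank(T) ≤ 3.
These bounds meet, so rank(T) = 3.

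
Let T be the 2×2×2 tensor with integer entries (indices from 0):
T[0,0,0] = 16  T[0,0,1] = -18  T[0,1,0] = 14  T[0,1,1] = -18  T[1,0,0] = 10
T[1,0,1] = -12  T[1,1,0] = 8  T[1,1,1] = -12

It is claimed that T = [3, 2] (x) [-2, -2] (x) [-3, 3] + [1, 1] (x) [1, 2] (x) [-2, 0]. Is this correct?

Reconstruct entrywise from the claimed factors. For example, T[1,0,1] = -12 and Σₗ aₗ[1]bₗ[0]cₗ[1] = (2)·(-2)·(3) + (1)·(1)·(0) = -12; checking all 8 entries, every one matches. The claim holds.

Yes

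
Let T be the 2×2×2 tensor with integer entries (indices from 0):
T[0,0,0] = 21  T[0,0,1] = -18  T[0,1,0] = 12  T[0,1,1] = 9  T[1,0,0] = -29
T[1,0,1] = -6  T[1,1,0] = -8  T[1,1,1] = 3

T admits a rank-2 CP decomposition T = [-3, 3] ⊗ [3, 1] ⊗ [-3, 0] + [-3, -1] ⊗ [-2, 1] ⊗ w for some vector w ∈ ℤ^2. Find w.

Subtract the known terms from T to get the rank-1 residual R = [-3, -1] ⊗ [-2, 1] ⊗ w, so R[i,j,k] = a[i]·b[j]·w[k]. Pick indices with nonzero a[0]·b[0] = (-3)·(-2) = 6. Only the fibre through (0,0,·) is needed: R[0,0,:] = T[0,0,:] − Σₗ aₗ[0]bₗ[0]cₗ = [21, -18] − (-3)·(3)·[-3, 0] = [-6, -18]. Then w[k] = R[0,0,k] / 6 for each k, giving w = [-6, -18] / 6 = [-1, -3].

w = [-1, -3]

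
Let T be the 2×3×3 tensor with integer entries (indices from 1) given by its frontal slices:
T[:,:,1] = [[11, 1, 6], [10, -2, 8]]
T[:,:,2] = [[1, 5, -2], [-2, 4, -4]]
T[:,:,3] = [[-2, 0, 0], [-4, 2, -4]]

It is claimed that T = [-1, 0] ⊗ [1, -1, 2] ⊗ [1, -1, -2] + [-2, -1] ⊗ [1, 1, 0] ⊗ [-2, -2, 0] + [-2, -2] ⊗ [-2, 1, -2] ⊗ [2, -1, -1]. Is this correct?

Yes

Reconstruct entrywise from the claimed factors. For example, T[1,3,3] = 0 and Σₗ aₗ[1]bₗ[3]cₗ[3] = (-1)·(2)·(-2) + (-2)·(0)·(0) + (-2)·(-2)·(-1) = 0; checking all 18 entries, every one matches. The claim holds.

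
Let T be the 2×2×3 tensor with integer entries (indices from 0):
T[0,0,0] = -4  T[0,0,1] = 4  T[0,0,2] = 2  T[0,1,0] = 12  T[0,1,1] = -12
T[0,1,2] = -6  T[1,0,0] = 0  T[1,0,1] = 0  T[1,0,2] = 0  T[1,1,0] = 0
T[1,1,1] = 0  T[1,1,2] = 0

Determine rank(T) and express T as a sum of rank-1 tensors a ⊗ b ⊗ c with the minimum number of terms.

rank(T) = 1

Lower bound: T ≠ 0 (e.g. T[0,0,0] = -4), so rank(T) ≥ 1.
Upper bound: if T = a ⊗ b ⊗ c then every fibre of T is a multiple of the corresponding factor, so read the factors off the fibres through the nonzero entry T[0,0,0] = -4.
The mode-1 fibre T[:,0,0] = [-4, 0] gives a = (1, 0) (primitive direction); the mode-2 fibre T[0,:,0] = [-4, 12] gives b = (1, -3); then c[k] = T[0,0,k] / (a[0]·b[0]) = [-4, 4, 2] / 1 = (-4, 4, 2).
Expanding (1, 0) ⊗ (1, -3) ⊗ (-4, 4, 2) reproduces all 12 entries of T, so T = (1, 0) ⊗ (1, -3) ⊗ (-4, 4, 2) and rank(T) ≤ 1.
These bounds meet, so rank(T) = 1.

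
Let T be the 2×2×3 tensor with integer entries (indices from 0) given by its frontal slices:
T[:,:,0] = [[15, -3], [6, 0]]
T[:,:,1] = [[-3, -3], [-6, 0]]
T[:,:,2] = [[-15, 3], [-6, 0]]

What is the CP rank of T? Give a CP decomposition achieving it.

Lower bound: the mode-1 unfolding of T (rows indexed by i, columns by (j,k) = (0,0), (0,1), (0,2), (1,0), (1,1), (1,2)) is [[15, -3, -15, -3, -3, 3], [6, -6, -6, 0, 0, 0]].
There the 2×2 minor on rows i ∈ {0, 1}, columns (j,k) ∈ {(0,0), (0,1)} is det [[15, -3], [6, -6]] = -72 ≠ 0, so this unfolding has rank ≥ 2; CP rank is at least every unfolding rank, so rank(T) ≥ 2. (Flattening ranks never certify an upper bound on CP rank; for that we must actually write T with 2 rank-1 terms.)
Upper bound — finding two terms. Write S_k = T[:,:,k] for the frontal slices: S₀ = [[15, -3], [6, 0]], S₁ = [[-3, -3], [-6, 0]], S₂ = [[-15, 3], [-6, 0]].
If T = a₁ ⊗ b₁ ⊗ c₁ + a₂ ⊗ b₂ ⊗ c₂ then each S_k = c₁[k]·a₁b₁ᵀ + c₂[k]·a₂b₂ᵀ. S₀ and S₁ are linearly independent, so a₁b₁ᵀ and a₂b₂ᵀ must span the same plane of matrices: they are the rank-1 matrices of the form x·S₀ + y·S₁.
det(x·S₀ + y·S₁) is 18·x² − 18·y² = 18·(x − y)(x + y), vanishing at (x:y) = (1:1) and (1:-1).
M₁ = S₀ + S₁ = [[12, -6], [0, 0]] = 6·[1, 0][2, -1]ᵀ and M₂ = S₀ − S₁ = [[18, 0], [12, 0]] = 6·[3, 2][1, 0]ᵀ, so take a₁ = [1, 0], b₁ = [2, -1], a₂ = [3, 2], b₂ = [1, 0].
Each slice is an integer combination of E₁ = a₁b₁ᵀ and E₂ = a₂b₂ᵀ: S₀ = 3·E₁ + 3·E₂, S₁ = 3·E₁ − 3·E₂, S₂ = −3·E₁ − 3·E₂; reading off coefficients, c₁ = [3, 3, -3] and c₂ = [3, -3, -3].
Hence T = [1, 0] ⊗ [2, -1] ⊗ [3, 3, -3] + [3, 2] ⊗ [1, 0] ⊗ [3, -3, -3], so rank(T) ≤ 2.
These bounds meet, so rank(T) = 2.

rank(T) = 2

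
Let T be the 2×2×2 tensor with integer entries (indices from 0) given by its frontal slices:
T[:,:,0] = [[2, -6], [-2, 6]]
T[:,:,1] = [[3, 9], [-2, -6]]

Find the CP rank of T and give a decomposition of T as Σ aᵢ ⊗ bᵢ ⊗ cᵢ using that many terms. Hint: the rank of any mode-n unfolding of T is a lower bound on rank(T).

Lower bound: the mode-2 unfolding of T (rows indexed by j, columns by (i,k) = (0,0), (0,1), (1,0), (1,1)) is [[2, 3, -2, -2], [-6, 9, 6, -6]].
There the 2×2 minor on rows j ∈ {0, 1}, columns (i,k) ∈ {(0,0), (0,1)} is det [[2, 3], [-6, 9]] = 36 ≠ 0, so this unfolding has rank ≥ 2; CP rank is at least every unfolding rank, so rank(T) ≥ 2. (Flattening ranks never certify an upper bound on CP rank; for that we must actually write T with 2 rank-1 terms.)
Upper bound — finding two terms. Write S_k = T[:,:,k] for the frontal slices: S₀ = [[2, -6], [-2, 6]], S₁ = [[3, 9], [-2, -6]].
If T = a₁ ⊗ b₁ ⊗ c₁ + a₂ ⊗ b₂ ⊗ c₂ then each S_k = c₁[k]·a₁b₁ᵀ + c₂[k]·a₂b₂ᵀ. S₀ and S₁ are linearly independent, so a₁b₁ᵀ and a₂b₂ᵀ must span the same plane of matrices: they are the rank-1 matrices of the form x·S₀ + y·S₁.
det(x·S₀ + y·S₁) is 12·xy = 12·(y)(x), vanishing at (x:y) = (1:0) and (0:1).
M₁ = S₀ = [[2, -6], [-2, 6]] = 2·[1, -1][1, -3]ᵀ and M₂ = S₁ = [[3, 9], [-2, -6]] = [3, -2][1, 3]ᵀ, so take a₁ = [1, -1], b₁ = [1, -3], a₂ = [3, -2], b₂ = [1, 3].
Each slice is an integer combination of E₁ = a₁b₁ᵀ and E₂ = a₂b₂ᵀ: S₀ = 2·E₁, S₁ = E₂; reading off coefficients, c₁ = [2, 0] and c₂ = [0, 1].
Hence T = [1, -1] ⊗ [1, -3] ⊗ [2, 0] + [3, -2] ⊗ [1, 3] ⊗ [0, 1], so rank(T) ≤ 2.
These bounds meet, so rank(T) = 2.
Check entry T[1,0,1] = -2: (-1)·(1)·(0) + (-2)·(1)·(1) = -2.

rank(T) = 2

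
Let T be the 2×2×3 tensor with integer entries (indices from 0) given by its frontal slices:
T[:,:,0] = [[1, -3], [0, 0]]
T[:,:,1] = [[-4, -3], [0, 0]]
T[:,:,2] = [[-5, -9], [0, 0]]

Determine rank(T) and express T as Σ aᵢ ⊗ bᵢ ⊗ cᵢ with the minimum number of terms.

Lower bound: the mode-3 unfolding of T (rows indexed by k, columns by (i,j) = (0,0), (0,1), (1,0), (1,1)) is [[1, -3, 0, 0], [-4, -3, 0, 0], [-5, -9, 0, 0]].
There the 2×2 minor on rows k ∈ {0, 1}, columns (i,j) ∈ {(0,0), (0,1)} is det [[1, -3], [-4, -3]] = -15 ≠ 0, so this unfolding has rank ≥ 2; CP rank is at least every unfolding rank, so rank(T) ≥ 2. (Flattening ranks never certify an upper bound on CP rank; for that we must actually write T with 2 rank-1 terms.)
Upper bound — finding two terms. Every mode-1 slice of T is a multiple of one matrix: T[i,:,:] = a[i]·M with a = (1, 0) and M = [[1, -4, -5], [-3, -3, -9]] (rows indexed by j, columns by k). So it suffices to write M as a sum of two rank-1 matrices.
Splitting M by its rows (j = 0, 1), M = (1, 0)(1, -4, -5)ᵀ + (0, 1)(-3, -3, -9)ᵀ.
Hence T = (1, 0) ⊗ (1, 0) ⊗ (1, -4, -5) + (1, 0) ⊗ (0, 1) ⊗ (-3, -3, -9), so rank(T) ≤ 2.
These bounds meet, so rank(T) = 2.

rank(T) = 2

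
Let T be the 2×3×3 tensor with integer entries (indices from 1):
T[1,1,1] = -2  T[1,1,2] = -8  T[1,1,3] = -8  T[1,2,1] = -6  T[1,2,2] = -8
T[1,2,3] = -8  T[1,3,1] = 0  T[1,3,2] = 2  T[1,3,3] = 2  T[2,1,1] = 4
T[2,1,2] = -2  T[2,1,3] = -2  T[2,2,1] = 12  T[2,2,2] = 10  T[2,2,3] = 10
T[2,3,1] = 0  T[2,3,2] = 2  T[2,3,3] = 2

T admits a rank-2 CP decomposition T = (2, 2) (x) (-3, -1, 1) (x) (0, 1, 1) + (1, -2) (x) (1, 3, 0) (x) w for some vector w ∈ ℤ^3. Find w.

w = (-2, -2, -2)

Subtract the known terms from T to get the rank-1 residual R = (1, -2) (x) (1, 3, 0) (x) w, so R[i,j,k] = a[i]·b[j]·w[k]. Pick indices with nonzero a[1]·b[1] = (1)·(1) = 1. Only the fibre through (1,1,·) is needed: R[1,1,:] = T[1,1,:] − Σₗ aₗ[1]bₗ[1]cₗ = [-2, -8, -8] − (2)·(-3)·(0, 1, 1) = [-2, -2, -2]. Then w[k] = R[1,1,k] / 1 for each k, giving w = [-2, -2, -2] / 1 = (-2, -2, -2).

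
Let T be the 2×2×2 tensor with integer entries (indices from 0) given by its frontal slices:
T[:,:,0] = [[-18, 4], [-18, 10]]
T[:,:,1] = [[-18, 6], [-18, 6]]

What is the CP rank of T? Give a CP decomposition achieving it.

rank(T) = 2

Lower bound: the mode-3 unfolding of T (rows indexed by k, columns by (i,j) = (0,0), (0,1), (1,0), (1,1)) is [[-18, 4, -18, 10], [-18, 6, -18, 6]].
There the 2×2 minor on rows k ∈ {0, 1}, columns (i,j) ∈ {(0,0), (0,1)} is det [[-18, 4], [-18, 6]] = -36 ≠ 0, so this unfolding has rank ≥ 2; CP rank is at least every unfolding rank, so rank(T) ≥ 2. (This is only a lower bound: in general the CP rank may exceed every unfolding rank, so we still need to exhibit 2 rank-1 terms summing to T.)
Upper bound — finding two terms. Write S_k = T[:,:,k] for the frontal slices: S₀ = [[-18, 4], [-18, 10]], S₁ = [[-18, 6], [-18, 6]].
If T = a₁ (x) b₁ (x) c₁ + a₂ (x) b₂ (x) c₂ then each S_k = c₁[k]·a₁b₁ᵀ + c₂[k]·a₂b₂ᵀ. S₀ and S₁ are linearly independent, so a₁b₁ᵀ and a₂b₂ᵀ must span the same plane of matrices: they are the rank-1 matrices of the form x·S₀ + y·S₁.
det(x·S₀ + y·S₁) is −108·x² − 108·xy = (-108)·(x + y)(x), vanishing at (x:y) = (1:-1) and (0:1).
M₁ = S₀ − S₁ = [[0, -2], [0, 4]] = (-2)·[1, -2][0, 1]ᵀ and M₂ = S₁ = [[-18, 6], [-18, 6]] = (-6)·[1, 1][3, -1]ᵀ, so take a₁ = [1, -2], b₁ = [0, 1], a₂ = [1, 1], b₂ = [3, -1].
Each slice is an integer combination of E₁ = a₁b₁ᵀ and E₂ = a₂b₂ᵀ: S₀ = −2·E₁ − 6·E₂, S₁ = −6·E₂; reading off coefficients, c₁ = [-2, 0] and c₂ = [-6, -6].
Hence T = [1, -2] (x) [0, 1] (x) [-2, 0] + [1, 1] (x) [3, -1] (x) [-6, -6], so rank(T) ≤ 2.
These bounds meet, so rank(T) = 2.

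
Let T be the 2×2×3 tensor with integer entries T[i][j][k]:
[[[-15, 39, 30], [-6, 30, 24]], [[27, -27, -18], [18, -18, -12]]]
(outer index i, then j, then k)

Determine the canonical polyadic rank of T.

Lower bound: the mode-3 unfolding of T (rows indexed by k, columns by (i,j) = (0,0), (0,1), (1,0), (1,1)) is [[-15, -6, 27, 18], [39, 30, -27, -18], [30, 24, -18, -12]].
There the 2×2 minor on rows k ∈ {0, 1}, columns (i,j) ∈ {(0,0), (0,1)} is det [[-15, -6], [39, 30]] = -216 ≠ 0, so this unfolding has rank ≥ 2; CP rank is at least every unfolding rank, so rank(T) ≥ 2. (Flattening ranks never certify an upper bound on CP rank; for that we must actually write T with 2 rank-1 terms.)
Upper bound — finding two terms. Write S_k = T[:,:,k] for the frontal slices: S₀ = [[-15, -6], [27, 18]], S₁ = [[39, 30], [-27, -18]], S₂ = [[30, 24], [-18, -12]].
If T = a₁ ⊗ b₁ ⊗ c₁ + a₂ ⊗ b₂ ⊗ c₂ then each S_k = c₁[k]·a₁b₁ᵀ + c₂[k]·a₂b₂ᵀ. S₀ and S₁ are linearly independent, so a₁b₁ᵀ and a₂b₂ᵀ must span the same plane of matrices: they are the rank-1 matrices of the form x·S₀ + y·S₁.
det(x·S₀ + y·S₁) is −108·x² + 108·y² = (-108)·(x − y)(x + y), vanishing at (x:y) = (1:1) and (1:-1).
M₁ = S₀ + S₁ = [[24, 24], [0, 0]] = 24·[1, 0][1, 1]ᵀ and M₂ = S₀ − S₁ = [[-54, -36], [54, 36]] = (-18)·[1, -1][3, 2]ᵀ, so take a₁ = [1, 0], b₁ = [1, 1], a₂ = [1, -1], b₂ = [3, 2].
Each slice is an integer combination of E₁ = a₁b₁ᵀ and E₂ = a₂b₂ᵀ: S₀ = 12·E₁ − 9·E₂, S₁ = 12·E₁ + 9·E₂, S₂ = 12·E₁ + 6·E₂; reading off coefficients, c₁ = [12, 12, 12] and c₂ = [-9, 9, 6].
Hence T = [1, 0] ⊗ [1, 1] ⊗ [12, 12, 12] + [1, -1] ⊗ [3, 2] ⊗ [-9, 9, 6], so rank(T) ≤ 2.
These bounds meet, so rank(T) = 2.

2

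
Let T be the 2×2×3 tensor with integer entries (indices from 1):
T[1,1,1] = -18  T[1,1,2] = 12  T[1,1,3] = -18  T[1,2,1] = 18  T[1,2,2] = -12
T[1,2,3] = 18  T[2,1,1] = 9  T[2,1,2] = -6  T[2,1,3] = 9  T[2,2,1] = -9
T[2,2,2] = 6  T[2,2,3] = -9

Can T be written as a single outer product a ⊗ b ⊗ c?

If T = a ⊗ b ⊗ c then every fibre of T is a multiple of the corresponding factor, so read the factors off the fibres through the nonzero entry T[1,1,1] = -18.
The mode-1 fibre T[:,1,1] = [-18, 9] gives a = (2, -1) (primitive direction); the mode-2 fibre T[1,:,1] = [-18, 18] gives b = (1, -1); then c[k] = T[1,1,k] / (a[1]·b[1]) = [-18, 12, -18] / 2 = (-9, 6, -9).
Expanding (2, -1) ⊗ (1, -1) ⊗ (-9, 6, -9) reproduces all 12 entries of T, so T = (2, -1) ⊗ (1, -1) ⊗ (-9, 6, -9) and rank(T) ≤ 1.
Equivalently every frontal slice T[:,:,k] is c[k] times the rank-1 matrix (2, -1) ⊗ (1, -1). So T has rank 1 (it is nonzero).

Yes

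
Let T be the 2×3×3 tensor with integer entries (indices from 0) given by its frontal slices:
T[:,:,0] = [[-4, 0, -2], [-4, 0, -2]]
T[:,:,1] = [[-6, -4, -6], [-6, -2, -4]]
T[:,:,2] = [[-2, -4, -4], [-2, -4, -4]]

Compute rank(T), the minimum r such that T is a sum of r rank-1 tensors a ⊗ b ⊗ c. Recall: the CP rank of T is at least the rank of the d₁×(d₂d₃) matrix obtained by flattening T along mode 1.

Lower bound: the mode-2 unfolding of T (rows indexed by j, columns by (i,k) = (0,0), (0,1), (0,2), (1,0), (1,1), (1,2)) is [[-4, -6, -2, -4, -6, -2], [0, -4, -4, 0, -2, -4], [-2, -6, -4, -2, -4, -4]].
There the 3×3 minor on rows j ∈ {0, 1, 2}, columns (i,k) ∈ {(0,0), (0,1), (1,1)} is det [[-4, -6, -6], [0, -4, -2], [-2, -6, -4]] = 8 ≠ 0, so this unfolding has rank ≥ 3; CP rank is at least every unfolding rank, so rank(T) ≥ 3. (This is only a lower bound: in general the CP rank may exceed every unfolding rank, so we still need to exhibit 3 rank-1 terms summing to T.)
Upper bound: T is a sum of 3 rank-1 terms, T = (0, 1) ⊗ (0, 1, 1) ⊗ (0, 2, 0) + (1, 1) ⊗ (1, -2, -1) ⊗ (0, 2, 2) + (1, 1) ⊗ (2, 0, 1) ⊗ (-2, -4, -2) (written with every a and b primitive with positive leading entry and the scale carried by c; CP decompositions are not unique, and this one is verified by expanding entrywise), so rank(T) ≤ 3.
These bounds meet, so rank(T) = 3.

3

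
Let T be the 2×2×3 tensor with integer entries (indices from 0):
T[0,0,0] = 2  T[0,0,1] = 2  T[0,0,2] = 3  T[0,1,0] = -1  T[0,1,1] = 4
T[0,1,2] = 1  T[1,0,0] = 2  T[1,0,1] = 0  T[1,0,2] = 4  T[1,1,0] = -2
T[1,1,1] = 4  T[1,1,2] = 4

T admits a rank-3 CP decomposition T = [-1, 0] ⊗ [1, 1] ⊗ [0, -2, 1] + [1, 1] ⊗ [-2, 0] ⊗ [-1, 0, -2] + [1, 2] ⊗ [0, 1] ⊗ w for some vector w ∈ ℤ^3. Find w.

Subtract the known terms from T to get the rank-1 residual R = [1, 2] ⊗ [0, 1] ⊗ w, so R[i,j,k] = a[i]·b[j]·w[k]. Pick indices with nonzero a[0]·b[1] = (1)·(1) = 1. Only the fibre through (0,1,·) is needed: R[0,1,:] = T[0,1,:] − Σₗ aₗ[0]bₗ[1]cₗ = [-1, 4, 1] − (-1)·(1)·[0, -2, 1] − (1)·(0)·[-1, 0, -2] = [-1, 2, 2]. Then w[k] = R[0,1,k] / 1 for each k, giving w = [-1, 2, 2] / 1 = [-1, 2, 2].

w = [-1, 2, 2]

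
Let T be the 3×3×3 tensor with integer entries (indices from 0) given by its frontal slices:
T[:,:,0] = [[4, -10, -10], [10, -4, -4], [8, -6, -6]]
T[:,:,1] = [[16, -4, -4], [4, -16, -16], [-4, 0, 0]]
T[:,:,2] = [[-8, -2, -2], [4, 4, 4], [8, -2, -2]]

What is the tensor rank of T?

3

Lower bound: in the mode-1 unfolding of T (rows indexed by i, columns by (j,k)) the 3×3 minor on rows i ∈ {0, 1, 2}, columns (j,k) ∈ {(0,0), (0,1), (1,0)} is det [[4, 16, -10], [10, 4, -4], [8, -4, -6]] = 1008 ≠ 0, so that unfolding has rank ≥ 3 and hence rank(T) ≥ 3 (CP rank is at least every unfolding rank, though it can be larger).
Upper bound: T is a sum of 3 rank-1 terms, T = [1, -2, 1] (x) [0, 1, 1] (x) [-2, 4, -2] + [2, -1, -2] (x) [1, 0, 0] (x) [-2, 4, -4] + [2, 2, 1] (x) [1, -1, -1] (x) [4, 4, 0] (one valid choice — decompositions are not unique — normalised so each a, b is primitive with positive first nonzero entry; check it by expanding all entries), so rank(T) ≤ 3.
These bounds meet, so rank(T) = 3.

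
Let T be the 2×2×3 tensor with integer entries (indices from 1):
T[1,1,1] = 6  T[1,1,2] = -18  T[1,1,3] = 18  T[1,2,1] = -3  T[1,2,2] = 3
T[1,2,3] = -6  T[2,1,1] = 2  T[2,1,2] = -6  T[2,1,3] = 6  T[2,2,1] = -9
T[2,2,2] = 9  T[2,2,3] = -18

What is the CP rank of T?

2

Lower bound: the mode-2 unfolding of T (rows indexed by j, columns by (i,k) = (1,1), (1,2), (1,3), (2,1), (2,2), (2,3)) is [[6, -18, 18, 2, -6, 6], [-3, 3, -6, -9, 9, -18]].
There the 2×2 minor on rows j ∈ {1, 2}, columns (i,k) ∈ {(1,1), (1,2)} is det [[6, -18], [-3, 3]] = -36 ≠ 0, so this unfolding has rank ≥ 2; CP rank is at least every unfolding rank, so rank(T) ≥ 2. (This is only a lower bound: in general the CP rank may exceed every unfolding rank, so we still need to exhibit 2 rank-1 terms summing to T.)
Upper bound — finding two terms. Write S_k = T[:,:,k] for the frontal slices: S₁ = [[6, -3], [2, -9]], S₂ = [[-18, 3], [-6, 9]], S₃ = [[18, -6], [6, -18]].
If T = a₁ ⊗ b₁ ⊗ c₁ + a₂ ⊗ b₂ ⊗ c₂ then each S_k = c₁[k]·a₁b₁ᵀ + c₂[k]·a₂b₂ᵀ. S₁ and S₂ are linearly independent, so a₁b₁ᵀ and a₂b₂ᵀ must span the same plane of matrices: they are the rank-1 matrices of the form x·S₁ + y·S₂.
det(x·S₁ + y·S₂) is −48·x² + 192·xy − 144·y² = (-48)·(x − 3·y)(x − y), vanishing at (x:y) = (3:1) and (1:1).
M₁ = 3·S₁ + S₂ = [[0, -6], [0, -18]] = (-6)·(1, 3)(0, 1)ᵀ and M₂ = S₁ + S₂ = [[-12, 0], [-4, 0]] = (-4)·(3, 1)(1, 0)ᵀ, so take a₁ = (1, 3), b₁ = (0, 1), a₂ = (3, 1), b₂ = (1, 0).
Each slice is an integer combination of E₁ = a₁b₁ᵀ and E₂ = a₂b₂ᵀ: S₁ = −3·E₁ + 2·E₂, S₂ = 3·E₁ − 6·E₂, S₃ = −6·E₁ + 6·E₂; reading off coefficients, c₁ = (-3, 3, -6) and c₂ = (2, -6, 6).
Hence T = (1, 3) ⊗ (0, 1) ⊗ (-3, 3, -6) + (3, 1) ⊗ (1, 0) ⊗ (2, -6, 6), so rank(T) ≤ 2.
These bounds meet, so rank(T) = 2.
Check entry T[1,1,2] = -18: (1)·(0)·(3) + (3)·(1)·(-6) = -18.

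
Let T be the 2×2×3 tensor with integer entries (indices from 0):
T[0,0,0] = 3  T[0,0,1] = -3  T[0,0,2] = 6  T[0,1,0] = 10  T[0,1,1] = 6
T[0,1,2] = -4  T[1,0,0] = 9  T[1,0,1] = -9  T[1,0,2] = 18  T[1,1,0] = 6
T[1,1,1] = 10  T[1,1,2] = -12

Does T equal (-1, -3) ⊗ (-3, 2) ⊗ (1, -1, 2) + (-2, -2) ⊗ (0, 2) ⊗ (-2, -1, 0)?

Reconstruct entry (0,1,0) from the claimed factors: Σₗ aₗ[0]bₗ[1]cₗ[0] = (-1)·(2)·(1) + (-2)·(2)·(-2) = 6, but T[0,1,0] = 10. The claim is false.

No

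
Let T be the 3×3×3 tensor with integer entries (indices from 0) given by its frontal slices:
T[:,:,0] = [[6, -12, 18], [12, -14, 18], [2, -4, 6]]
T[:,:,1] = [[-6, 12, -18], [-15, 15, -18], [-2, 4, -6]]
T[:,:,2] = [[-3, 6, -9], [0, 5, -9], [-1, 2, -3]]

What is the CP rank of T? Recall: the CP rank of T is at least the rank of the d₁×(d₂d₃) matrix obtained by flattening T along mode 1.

Lower bound: the mode-1 unfolding of T (rows indexed by i, columns by (j,k) = (0,0), (0,1), (0,2), (1,0), (1,1), (1,2), (2,0), (2,1), (2,2)) is [[6, -6, -3, -12, 12, 6, 18, -18, -9], [12, -15, 0, -14, 15, 5, 18, -18, -9], [2, -2, -1, -4, 4, 2, 6, -6, -3]].
There the 2×2 minor on rows i ∈ {0, 1}, columns (j,k) ∈ {(0,0), (0,1)} is det [[6, -6], [12, -15]] = -18 ≠ 0, so this unfolding has rank ≥ 2; CP rank is at least every unfolding rank, so rank(T) ≥ 2. (Unfolding ranks only ever bound the CP rank from below — rank(T) can be strictly larger than all of them — so the matching upper bound has to come from an explicit 2-term decomposition.)
Upper bound — finding two terms. Write S_k = T[:,:,k] for the frontal slices: S₀ = [[6, -12, 18], [12, -14, 18], [2, -4, 6]], S₁ = [[-6, 12, -18], [-15, 15, -18], [-2, 4, -6]], S₂ = [[-3, 6, -9], [0, 5, -9], [-1, 2, -3]].
If T = a₁ ⊗ b₁ ⊗ c₁ + a₂ ⊗ b₂ ⊗ c₂ then each S_k = c₁[k]·a₁b₁ᵀ + c₂[k]·a₂b₂ᵀ. S₀ and S₁ are linearly independent, so a₁b₁ᵀ and a₂b₂ᵀ must span the same plane of matrices: they are the rank-1 matrices of the form x·S₀ + y·S₁.
The 2×2 minor of x·S₀ + y·S₁ on rows {0,1}, columns {0,1} is 60·x² − 150·xy + 90·y² = 30·(2·x − 3·y)(x − y), vanishing at (x:y) = (3:2) and (1:1).
M₁ = 3·S₀ + 2·S₁ = [[6, -12, 18], [6, -12, 18], [2, -4, 6]] = 2·[3, 3, 1][1, -2, 3]ᵀ and M₂ = S₀ + S₁ = [[0, 0, 0], [-3, 1, 0], [0, 0, 0]] = −[0, 1, 0][3, -1, 0]ᵀ, so take a₁ = [3, 3, 1], b₁ = [1, -2, 3], a₂ = [0, 1, 0], b₂ = [3, -1, 0].
Each slice is an integer combination of E₁ = a₁b₁ᵀ and E₂ = a₂b₂ᵀ: S₀ = 2·E₁ + 2·E₂, S₁ = −2·E₁ − 3·E₂, S₂ = −E₁ + E₂; reading off coefficients, c₁ = [2, -2, -1] and c₂ = [2, -3, 1].
Hence T = [3, 3, 1] ⊗ [1, -2, 3] ⊗ [2, -2, -1] + [0, 1, 0] ⊗ [3, -1, 0] ⊗ [2, -3, 1], so rank(T) ≤ 2.
These bounds meet, so rank(T) = 2.

2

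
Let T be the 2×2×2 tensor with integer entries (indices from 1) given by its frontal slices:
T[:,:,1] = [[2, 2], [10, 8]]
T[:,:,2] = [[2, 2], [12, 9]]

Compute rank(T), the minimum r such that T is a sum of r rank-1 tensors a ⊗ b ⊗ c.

2

Lower bound: the mode-3 unfolding of T (rows indexed by k, columns by (i,j) = (1,1), (1,2), (2,1), (2,2)) is [[2, 2, 10, 8], [2, 2, 12, 9]].
There the 2×2 minor on rows k ∈ {1, 2}, columns (i,j) ∈ {(1,1), (2,1)} is det [[2, 10], [2, 12]] = 4 ≠ 0, so this unfolding has rank ≥ 2; CP rank is at least every unfolding rank, so rank(T) ≥ 2. (Flattening ranks never certify an upper bound on CP rank; for that we must actually write T with 2 rank-1 terms.)
Upper bound — finding two terms. Write S_k = T[:,:,k] for the frontal slices: S₁ = [[2, 2], [10, 8]], S₂ = [[2, 2], [12, 9]].
If T = a₁ ⊗ b₁ ⊗ c₁ + a₂ ⊗ b₂ ⊗ c₂ then each S_k = c₁[k]·a₁b₁ᵀ + c₂[k]·a₂b₂ᵀ. S₁ and S₂ are linearly independent, so a₁b₁ᵀ and a₂b₂ᵀ must span the same plane of matrices: they are the rank-1 matrices of the form x·S₁ + y·S₂.
det(x·S₁ + y·S₂) is −4·x² − 10·xy − 6·y² = (-2)·(2·x + 3·y)(x + y), vanishing at (x:y) = (3:-2) and (1:-1).
M₁ = 3·S₁ − 2·S₂ = [[2, 2], [6, 6]] = 2·[1, 3][1, 1]ᵀ and M₂ = S₁ − S₂ = [[0, 0], [-2, -1]] = −[0, 1][2, 1]ᵀ, so take a₁ = [1, 3], b₁ = [1, 1], a₂ = [0, 1], b₂ = [2, 1].
Each slice is an integer combination of E₁ = a₁b₁ᵀ and E₂ = a₂b₂ᵀ: S₁ = 2·E₁ + 2·E₂, S₂ = 2·E₁ + 3·E₂; reading off coefficients, c₁ = [2, 2] and c₂ = [2, 3].
Hence T = [1, 3] ⊗ [1, 1] ⊗ [2, 2] + [0, 1] ⊗ [2, 1] ⊗ [2, 3], so rank(T) ≤ 2.
These bounds meet, so rank(T) = 2.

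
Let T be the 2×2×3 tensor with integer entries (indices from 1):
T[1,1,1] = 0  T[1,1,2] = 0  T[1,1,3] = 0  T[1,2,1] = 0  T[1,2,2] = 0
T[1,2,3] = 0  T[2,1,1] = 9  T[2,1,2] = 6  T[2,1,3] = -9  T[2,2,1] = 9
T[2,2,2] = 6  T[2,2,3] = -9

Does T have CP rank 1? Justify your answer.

Yes

The mode-1 fibre T[:,1,1] = [0, 9] gives a = [0, 1] (primitive direction); the mode-2 fibre T[2,:,1] = [9, 9] gives b = [1, 1]; then c[k] = T[2,1,k] / (a[2]·b[1]) = [9, 6, -9] / 1 = [9, 6, -9].
Expanding [0, 1] ⊗ [1, 1] ⊗ [9, 6, -9] reproduces all 12 entries of T, so T = [0, 1] ⊗ [1, 1] ⊗ [9, 6, -9] and rank(T) ≤ 1.
Equivalently every frontal slice T[:,:,k] is c[k] times the rank-1 matrix [0, 1] ⊗ [1, 1]. So T has rank 1 (it is nonzero).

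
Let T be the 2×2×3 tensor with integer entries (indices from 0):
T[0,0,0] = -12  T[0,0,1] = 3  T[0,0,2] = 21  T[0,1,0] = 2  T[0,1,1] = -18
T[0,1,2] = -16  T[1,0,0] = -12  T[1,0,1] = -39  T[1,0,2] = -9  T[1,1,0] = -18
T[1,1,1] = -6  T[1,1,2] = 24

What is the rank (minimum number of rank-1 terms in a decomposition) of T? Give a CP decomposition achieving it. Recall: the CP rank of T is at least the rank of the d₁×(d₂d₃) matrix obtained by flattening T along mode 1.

rank(T) = 2

Lower bound: in the mode-1 unfolding of T (rows indexed by i, columns by (j,k)) the 2×2 minor on rows i ∈ {0, 1}, columns (j,k) ∈ {(0,0), (0,1)} is det [[-12, 3], [-12, -39]] = 504 ≠ 0, so that unfolding has rank ≥ 2 and hence rank(T) ≥ 2 (CP rank is at least every unfolding rank, though it can be larger).
Upper bound: with S_k = T[:,:,k], the two rank-1 terms a₁b₁ᵀ, a₂b₂ᵀ are the rank-1 members of the pencil x·S₀ + y·S₁.
det(x·S₀ + y·S₁) is 240·x² − 120·xy − 720·y² = 120·(2·x + 3·y)(x − 2·y), vanishing at (x:y) = (3:-2) and (2:1).
M₁ = 3·S₀ − 2·S₁ = [[-42, 42], [42, -42]] = (-42)·(1, -1)(1, -1)ᵀ and M₂ = 2·S₀ + S₁ = [[-21, -14], [-63, -42]] = (-7)·(1, 3)(3, 2)ᵀ, so take a₁ = (1, -1), b₁ = (1, -1), a₂ = (1, 3), b₂ = (3, 2).
Each slice is an integer combination of E₁ = a₁b₁ᵀ and E₂ = a₂b₂ᵀ: S₀ = −6·E₁ − 2·E₂, S₁ = 12·E₁ − 3·E₂, S₂ = 18·E₁ + E₂; reading off coefficients, c₁ = (-6, 12, 18) and c₂ = (-2, -3, 1).
Hence T = (1, -1) ⊗ (1, -1) ⊗ (-6, 12, 18) + (1, 3) ⊗ (3, 2) ⊗ (-2, -3, 1), so rank(T) ≤ 2.
These bounds meet, so rank(T) = 2.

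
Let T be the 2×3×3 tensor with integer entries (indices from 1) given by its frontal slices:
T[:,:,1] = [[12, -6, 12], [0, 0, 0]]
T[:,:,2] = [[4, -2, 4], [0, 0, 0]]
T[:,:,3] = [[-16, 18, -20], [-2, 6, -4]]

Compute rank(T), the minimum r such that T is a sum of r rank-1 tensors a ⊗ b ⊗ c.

2

Lower bound: the mode-2 unfolding of T (rows indexed by j, columns by (i,k) = (1,1), (1,2), (1,3), (2,1), (2,2), (2,3)) is [[12, 4, -16, 0, 0, -2], [-6, -2, 18, 0, 0, 6], [12, 4, -20, 0, 0, -4]].
There the 2×2 minor on rows j ∈ {1, 2}, columns (i,k) ∈ {(1,1), (1,3)} is det [[12, -16], [-6, 18]] = 120 ≠ 0, so this unfolding has rank ≥ 2; CP rank is at least every unfolding rank, so rank(T) ≥ 2. (This is only a lower bound: in general the CP rank may exceed every unfolding rank, so we still need to exhibit 2 rank-1 terms summing to T.)
Upper bound — finding two terms. Write S_k = T[:,:,k] for the frontal slices: S₁ = [[12, -6, 12], [0, 0, 0]], S₂ = [[4, -2, 4], [0, 0, 0]], S₃ = [[-16, 18, -20], [-2, 6, -4]].
If T = a₁ ⊗ b₁ ⊗ c₁ + a₂ ⊗ b₂ ⊗ c₂ then each S_k = c₁[k]·a₁b₁ᵀ + c₂[k]·a₂b₂ᵀ. S₁ and S₃ are linearly independent, so a₁b₁ᵀ and a₂b₂ᵀ must span the same plane of matrices: they are the rank-1 matrices of the form x·S₁ + y·S₃.
The 2×2 minor of x·S₁ + y·S₃ on rows {1,2}, columns {1,2} is 60·xy − 60·y² = 60·(x − y)(y), vanishing at (x:y) = (1:1) and (1:0).
M₁ = S₁ + S₃ = [[-4, 12, -8], [-2, 6, -4]] = (-2)·[2, 1][1, -3, 2]ᵀ and M₂ = S₁ = [[12, -6, 12], [0, 0, 0]] = 6·[1, 0][2, -1, 2]ᵀ, so take a₁ = [2, 1], b₁ = [1, -3, 2], a₂ = [1, 0], b₂ = [2, -1, 2].
Each slice is an integer combination of E₁ = a₁b₁ᵀ and E₂ = a₂b₂ᵀ: S₁ = 6·E₂, S₂ = 2·E₂, S₃ = −2·E₁ − 6·E₂; reading off coefficients, c₁ = [0, 0, -2] and c₂ = [6, 2, -6].
Hence T = [2, 1] ⊗ [1, -3, 2] ⊗ [0, 0, -2] + [1, 0] ⊗ [2, -1, 2] ⊗ [6, 2, -6], so rank(T) ≤ 2.
These bounds meet, so rank(T) = 2.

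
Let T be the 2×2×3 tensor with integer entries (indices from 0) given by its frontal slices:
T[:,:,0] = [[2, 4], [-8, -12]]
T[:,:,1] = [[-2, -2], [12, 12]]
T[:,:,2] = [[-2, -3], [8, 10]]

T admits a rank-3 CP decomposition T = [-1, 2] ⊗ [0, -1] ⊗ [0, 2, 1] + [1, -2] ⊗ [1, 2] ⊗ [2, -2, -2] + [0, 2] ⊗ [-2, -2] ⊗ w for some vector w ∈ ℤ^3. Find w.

w = [1, -2, -1]

Subtract the known terms from T to get the rank-1 residual R = [0, 2] ⊗ [-2, -2] ⊗ w, so R[i,j,k] = a[i]·b[j]·w[k]. Pick indices with nonzero a[1]·b[0] = (2)·(-2) = -4. Only the fibre through (1,0,·) is needed: R[1,0,:] = T[1,0,:] − Σₗ aₗ[1]bₗ[0]cₗ = [-8, 12, 8] − (2)·(0)·[0, 2, 1] − (-2)·(1)·[2, -2, -2] = [-4, 8, 4]. Then w[k] = R[1,0,k] / -4 for each k, giving w = [-4, 8, 4] / -4 = [1, -2, -1].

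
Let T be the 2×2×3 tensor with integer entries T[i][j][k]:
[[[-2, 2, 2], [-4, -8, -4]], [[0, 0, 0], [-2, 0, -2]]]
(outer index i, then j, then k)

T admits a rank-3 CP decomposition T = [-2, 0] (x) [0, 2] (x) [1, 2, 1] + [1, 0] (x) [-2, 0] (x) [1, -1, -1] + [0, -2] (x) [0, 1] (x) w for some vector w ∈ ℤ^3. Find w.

Subtract the known terms from T to get the rank-1 residual R = [0, -2] (x) [0, 1] (x) w, so R[i,j,k] = a[i]·b[j]·w[k]. Pick indices with nonzero a[1]·b[1] = (-2)·(1) = -2. Only the fibre through (1,1,·) is needed: R[1,1,:] = T[1,1,:] − Σₗ aₗ[1]bₗ[1]cₗ = [-2, 0, -2] − (0)·(2)·[1, 2, 1] − (0)·(0)·[1, -1, -1] = [-2, 0, -2]. Then w[k] = R[1,1,k] / -2 for each k, giving w = [-2, 0, -2] / -2 = [1, 0, 1].

w = [1, 0, 1]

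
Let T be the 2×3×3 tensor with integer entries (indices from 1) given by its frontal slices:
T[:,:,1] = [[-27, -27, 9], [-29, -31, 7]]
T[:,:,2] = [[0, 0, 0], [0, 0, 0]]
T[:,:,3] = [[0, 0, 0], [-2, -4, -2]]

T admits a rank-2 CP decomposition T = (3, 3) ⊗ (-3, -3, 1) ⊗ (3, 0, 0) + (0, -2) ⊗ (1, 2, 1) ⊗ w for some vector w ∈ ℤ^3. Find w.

w = (1, 0, 1)

Subtract the known terms from T to get the rank-1 residual R = (0, -2) ⊗ (1, 2, 1) ⊗ w, so R[i,j,k] = a[i]·b[j]·w[k]. Pick indices with nonzero a[2]·b[1] = (-2)·(1) = -2. Only the fibre through (2,1,·) is needed: R[2,1,:] = T[2,1,:] − Σₗ aₗ[2]bₗ[1]cₗ = [-29, 0, -2] − (3)·(-3)·(3, 0, 0) = [-2, 0, -2]. Then w[k] = R[2,1,k] / -2 for each k, giving w = [-2, 0, -2] / -2 = (1, 0, 1).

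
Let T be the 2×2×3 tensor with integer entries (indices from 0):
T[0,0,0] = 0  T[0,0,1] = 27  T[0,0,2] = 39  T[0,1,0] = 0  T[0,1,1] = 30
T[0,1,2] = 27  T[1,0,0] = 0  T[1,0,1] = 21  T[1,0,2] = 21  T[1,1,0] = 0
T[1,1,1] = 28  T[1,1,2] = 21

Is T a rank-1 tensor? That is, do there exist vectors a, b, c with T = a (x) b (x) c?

The mode-1 unfolding of T (rows indexed by i, columns by (j,k) = (0,0), (0,1), (0,2), (1,0), (1,1), (1,2)) is [[0, 27, 39, 0, 30, 27], [0, 21, 21, 0, 28, 21]].
There the 2×2 minor on rows i ∈ {0, 1}, columns (j,k) ∈ {(0,1), (0,2)} is det [[27, 39], [21, 21]] = -252 ≠ 0, so this unfolding has rank ≥ 2; CP rank is at least every unfolding rank, so rank(T) ≥ 2.
In particular rank(T) ≥ 2 > 1, so T is not rank-1.

No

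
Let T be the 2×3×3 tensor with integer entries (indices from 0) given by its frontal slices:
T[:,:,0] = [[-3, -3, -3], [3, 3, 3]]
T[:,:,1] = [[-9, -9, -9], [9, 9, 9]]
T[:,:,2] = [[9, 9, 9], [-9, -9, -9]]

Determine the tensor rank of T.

1

Lower bound: T ≠ 0 (e.g. T[0,0,0] = -3), so rank(T) ≥ 1.
Upper bound: if T = a ⊗ b ⊗ c then every fibre of T is a multiple of the corresponding factor, so read the factors off the fibres through the nonzero entry T[0,0,0] = -3.
The mode-1 fibre T[:,0,0] = [-3, 3] gives a = [1, -1] (primitive direction); the mode-2 fibre T[0,:,0] = [-3, -3, -3] gives b = [1, 1, 1]; then c[k] = T[0,0,k] / (a[0]·b[0]) = [-3, -9, 9] / 1 = [-3, -9, 9].
Expanding [1, -1] ⊗ [1, 1, 1] ⊗ [-3, -9, 9] reproduces all 18 entries of T, so T = [1, -1] ⊗ [1, 1, 1] ⊗ [-3, -9, 9] and rank(T) ≤ 1.
These bounds meet, so rank(T) = 1.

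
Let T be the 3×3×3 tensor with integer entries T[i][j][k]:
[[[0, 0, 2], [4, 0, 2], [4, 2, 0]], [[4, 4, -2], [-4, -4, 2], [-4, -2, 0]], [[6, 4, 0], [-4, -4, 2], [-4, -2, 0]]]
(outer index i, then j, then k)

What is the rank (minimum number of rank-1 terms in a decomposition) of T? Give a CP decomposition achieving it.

rank(T) = 3

Lower bound: the mode-1 unfolding of T (rows indexed by i, columns by (j,k) = (0,0), (0,1), (0,2), (1,0), (1,1), (1,2), (2,0), (2,1), (2,2)) is [[0, 0, 2, 4, 0, 2, 4, 2, 0], [4, 4, -2, -4, -4, 2, -4, -2, 0], [6, 4, 0, -4, -4, 2, -4, -2, 0]].
There the 3×3 minor on rows i ∈ {0, 1, 2}, columns (j,k) ∈ {(0,0), (0,1), (0,2)} is det [[0, 0, 2], [4, 4, -2], [6, 4, 0]] = -16 ≠ 0, so this unfolding has rank ≥ 3; CP rank is at least every unfolding rank, so rank(T) ≥ 3. (Flattening ranks never certify an upper bound on CP rank; for that we must actually write T with 3 rank-1 terms.)
Upper bound: T is a sum of 3 rank-1 terms, T = (1, -1, -1) ⊗ (1, -1, -1) ⊗ (-4, -2, 0) + (1, 1, 1) ⊗ (1, -1, 0) ⊗ (0, 2, -2) + (2, 0, 1) ⊗ (1, 0, 0) ⊗ (2, 0, 2) (written with every a and b primitive with positive leading entry and the scale carried by c; CP decompositions are not unique, and this one is verified by expanding entrywise), so rank(T) ≤ 3.
These bounds meet, so rank(T) = 3.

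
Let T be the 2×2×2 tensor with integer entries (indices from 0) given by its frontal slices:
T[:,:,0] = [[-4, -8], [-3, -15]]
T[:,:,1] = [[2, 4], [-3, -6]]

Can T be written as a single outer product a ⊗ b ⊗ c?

No

The mode-1 unfolding of T (rows indexed by i, columns by (j,k) = (0,0), (0,1), (1,0), (1,1)) is [[-4, 2, -8, 4], [-3, -3, -15, -6]].
There the 2×2 minor on rows i ∈ {0, 1}, columns (j,k) ∈ {(0,0), (0,1)} is det [[-4, 2], [-3, -3]] = 18 ≠ 0, so this unfolding has rank ≥ 2; CP rank is at least every unfolding rank, so rank(T) ≥ 2.
In particular rank(T) ≥ 2 > 1, so T is not rank-1.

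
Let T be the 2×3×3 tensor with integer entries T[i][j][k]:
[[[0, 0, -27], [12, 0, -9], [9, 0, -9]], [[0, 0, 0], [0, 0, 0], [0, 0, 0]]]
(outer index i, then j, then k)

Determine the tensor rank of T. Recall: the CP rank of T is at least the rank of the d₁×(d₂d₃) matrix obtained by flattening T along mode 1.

Lower bound: the mode-3 unfolding of T (rows indexed by k, columns by (i,j) = (0,0), (0,1), (0,2), (1,0), (1,1), (1,2)) is [[0, 12, 9, 0, 0, 0], [0, 0, 0, 0, 0, 0], [-27, -9, -9, 0, 0, 0]].
There the 2×2 minor on rows k ∈ {0, 2}, columns (i,j) ∈ {(0,0), (0,1)} is det [[0, 12], [-27, -9]] = 324 ≠ 0, so this unfolding has rank ≥ 2; CP rank is at least every unfolding rank, so rank(T) ≥ 2. (This is only a lower bound: in general the CP rank may exceed every unfolding rank, so we still need to exhibit 2 rank-1 terms summing to T.)
Upper bound — finding two terms. Every mode-1 slice of T is a multiple of one matrix: T[i,:,:] = a[i]·M with a = (1, 0) and M = [[0, 0, -27], [12, 0, -9], [9, 0, -9]] (rows indexed by j, columns by k). So it suffices to write M as a sum of two rank-1 matrices.
The rows of M satisfy (row 0) = −9·(row 1) + 12·(row 2), so splitting by rows, M = (-9, 1, 0)(12, 0, -9)ᵀ + (12, 0, 1)(9, 0, -9)ᵀ.
Hence T = (1, 0) ⊗ (-9, 1, 0) ⊗ (12, 0, -9) + (1, 0) ⊗ (12, 0, 1) ⊗ (9, 0, -9), so rank(T) ≤ 2.
These bounds meet, so rank(T) = 2.

2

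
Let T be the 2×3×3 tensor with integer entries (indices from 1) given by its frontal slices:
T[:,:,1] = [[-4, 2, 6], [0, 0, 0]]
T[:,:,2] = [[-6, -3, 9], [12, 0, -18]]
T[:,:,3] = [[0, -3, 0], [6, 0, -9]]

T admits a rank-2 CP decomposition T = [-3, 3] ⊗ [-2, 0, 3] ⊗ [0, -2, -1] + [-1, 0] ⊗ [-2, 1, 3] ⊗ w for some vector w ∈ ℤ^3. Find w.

w = [-2, 3, 3]

Subtract the known terms from T to get the rank-1 residual R = [-1, 0] ⊗ [-2, 1, 3] ⊗ w, so R[i,j,k] = a[i]·b[j]·w[k]. Pick indices with nonzero a[1]·b[1] = (-1)·(-2) = 2. Only the fibre through (1,1,·) is needed: R[1,1,:] = T[1,1,:] − Σₗ aₗ[1]bₗ[1]cₗ = [-4, -6, 0] − (-3)·(-2)·[0, -2, -1] = [-4, 6, 6]. Then w[k] = R[1,1,k] / 2 for each k, giving w = [-4, 6, 6] / 2 = [-2, 3, 3].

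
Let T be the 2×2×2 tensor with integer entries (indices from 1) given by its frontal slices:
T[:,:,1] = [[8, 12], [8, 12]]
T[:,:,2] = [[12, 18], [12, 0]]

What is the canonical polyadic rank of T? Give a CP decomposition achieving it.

Lower bound: the mode-3 unfolding of T (rows indexed by k, columns by (i,j) = (1,1), (1,2), (2,1), (2,2)) is [[8, 12, 8, 12], [12, 18, 12, 0]].
There the 2×2 minor on rows k ∈ {1, 2}, columns (i,j) ∈ {(1,1), (2,2)} is det [[8, 12], [12, 0]] = -144 ≠ 0, so this unfolding has rank ≥ 2; CP rank is at least every unfolding rank, so rank(T) ≥ 2. (This is only a lower bound: in general the CP rank may exceed every unfolding rank, so we still need to exhibit 2 rank-1 terms summing to T.)
Upper bound — finding two terms. Write S_k = T[:,:,k] for the frontal slices: S₁ = [[8, 12], [8, 12]], S₂ = [[12, 18], [12, 0]].
If T = a₁ ⊗ b₁ ⊗ c₁ + a₂ ⊗ b₂ ⊗ c₂ then each S_k = c₁[k]·a₁b₁ᵀ + c₂[k]·a₂b₂ᵀ. S₁ and S₂ are linearly independent, so a₁b₁ᵀ and a₂b₂ᵀ must span the same plane of matrices: they are the rank-1 matrices of the form x·S₁ + y·S₂.
det(x·S₁ + y·S₂) is −144·xy − 216·y² = (-72)·(2·x + 3·y)(y), vanishing at (x:y) = (3:-2) and (1:0).
M₁ = 3·S₁ − 2·S₂ = [[0, 0], [0, 36]] = 36·(0, 1)(0, 1)ᵀ and M₂ = S₁ = [[8, 12], [8, 12]] = 4·(1, 1)(2, 3)ᵀ, so take a₁ = (0, 1), b₁ = (0, 1), a₂ = (1, 1), b₂ = (2, 3).
Each slice is an integer combination of E₁ = a₁b₁ᵀ and E₂ = a₂b₂ᵀ: S₁ = 4·E₂, S₂ = −18·E₁ + 6·E₂; reading off coefficients, c₁ = (0, -18) and c₂ = (4, 6).
Hence T = (0, 1) ⊗ (0, 1) ⊗ (0, -18) + (1, 1) ⊗ (2, 3) ⊗ (4, 6), so rank(T) ≤ 2.
These bounds meet, so rank(T) = 2.

rank(T) = 2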